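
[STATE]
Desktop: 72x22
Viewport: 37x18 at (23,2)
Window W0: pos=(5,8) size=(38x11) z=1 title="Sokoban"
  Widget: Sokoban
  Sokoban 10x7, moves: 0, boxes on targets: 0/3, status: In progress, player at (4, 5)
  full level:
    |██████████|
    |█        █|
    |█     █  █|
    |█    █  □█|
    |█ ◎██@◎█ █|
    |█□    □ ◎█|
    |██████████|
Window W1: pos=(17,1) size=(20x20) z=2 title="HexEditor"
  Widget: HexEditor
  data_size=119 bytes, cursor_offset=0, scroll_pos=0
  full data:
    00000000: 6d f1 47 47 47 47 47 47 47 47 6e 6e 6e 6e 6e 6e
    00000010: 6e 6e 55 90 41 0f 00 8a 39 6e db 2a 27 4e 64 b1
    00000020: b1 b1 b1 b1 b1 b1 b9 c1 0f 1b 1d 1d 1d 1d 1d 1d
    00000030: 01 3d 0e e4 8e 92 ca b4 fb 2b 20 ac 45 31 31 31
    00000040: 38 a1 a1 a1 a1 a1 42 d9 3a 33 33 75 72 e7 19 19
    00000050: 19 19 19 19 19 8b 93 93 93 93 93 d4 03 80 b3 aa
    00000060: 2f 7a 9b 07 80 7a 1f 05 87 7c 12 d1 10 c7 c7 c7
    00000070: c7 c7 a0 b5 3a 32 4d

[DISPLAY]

ditor        ┃                       
─────────────┨                       
000  6D f1 47┃                       
010  6e 6e 55┃                       
020  b1 b1 b1┃                       
030  01 3d 0e┃                       
040  38 a1 a1┃━━━━━┓                 
050  19 19 19┃     ┃                 
060  2f 7a 9b┃─────┨                 
070  c7 c7 a0┃     ┃                 
             ┃     ┃                 
             ┃     ┃                 
             ┃     ┃                 
             ┃     ┃                 
             ┃     ┃                 
             ┃     ┃                 
             ┃━━━━━┛                 
             ┃                       


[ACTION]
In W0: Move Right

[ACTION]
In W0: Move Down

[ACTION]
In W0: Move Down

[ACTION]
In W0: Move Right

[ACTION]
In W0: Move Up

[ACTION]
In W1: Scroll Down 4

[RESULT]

ditor        ┃                       
─────────────┨                       
040  38 a1 a1┃                       
050  19 19 19┃                       
060  2f 7a 9b┃                       
070  c7 c7 a0┃                       
             ┃━━━━━┓                 
             ┃     ┃                 
             ┃─────┨                 
             ┃     ┃                 
             ┃     ┃                 
             ┃     ┃                 
             ┃     ┃                 
             ┃     ┃                 
             ┃     ┃                 
             ┃     ┃                 
             ┃━━━━━┛                 
             ┃                       


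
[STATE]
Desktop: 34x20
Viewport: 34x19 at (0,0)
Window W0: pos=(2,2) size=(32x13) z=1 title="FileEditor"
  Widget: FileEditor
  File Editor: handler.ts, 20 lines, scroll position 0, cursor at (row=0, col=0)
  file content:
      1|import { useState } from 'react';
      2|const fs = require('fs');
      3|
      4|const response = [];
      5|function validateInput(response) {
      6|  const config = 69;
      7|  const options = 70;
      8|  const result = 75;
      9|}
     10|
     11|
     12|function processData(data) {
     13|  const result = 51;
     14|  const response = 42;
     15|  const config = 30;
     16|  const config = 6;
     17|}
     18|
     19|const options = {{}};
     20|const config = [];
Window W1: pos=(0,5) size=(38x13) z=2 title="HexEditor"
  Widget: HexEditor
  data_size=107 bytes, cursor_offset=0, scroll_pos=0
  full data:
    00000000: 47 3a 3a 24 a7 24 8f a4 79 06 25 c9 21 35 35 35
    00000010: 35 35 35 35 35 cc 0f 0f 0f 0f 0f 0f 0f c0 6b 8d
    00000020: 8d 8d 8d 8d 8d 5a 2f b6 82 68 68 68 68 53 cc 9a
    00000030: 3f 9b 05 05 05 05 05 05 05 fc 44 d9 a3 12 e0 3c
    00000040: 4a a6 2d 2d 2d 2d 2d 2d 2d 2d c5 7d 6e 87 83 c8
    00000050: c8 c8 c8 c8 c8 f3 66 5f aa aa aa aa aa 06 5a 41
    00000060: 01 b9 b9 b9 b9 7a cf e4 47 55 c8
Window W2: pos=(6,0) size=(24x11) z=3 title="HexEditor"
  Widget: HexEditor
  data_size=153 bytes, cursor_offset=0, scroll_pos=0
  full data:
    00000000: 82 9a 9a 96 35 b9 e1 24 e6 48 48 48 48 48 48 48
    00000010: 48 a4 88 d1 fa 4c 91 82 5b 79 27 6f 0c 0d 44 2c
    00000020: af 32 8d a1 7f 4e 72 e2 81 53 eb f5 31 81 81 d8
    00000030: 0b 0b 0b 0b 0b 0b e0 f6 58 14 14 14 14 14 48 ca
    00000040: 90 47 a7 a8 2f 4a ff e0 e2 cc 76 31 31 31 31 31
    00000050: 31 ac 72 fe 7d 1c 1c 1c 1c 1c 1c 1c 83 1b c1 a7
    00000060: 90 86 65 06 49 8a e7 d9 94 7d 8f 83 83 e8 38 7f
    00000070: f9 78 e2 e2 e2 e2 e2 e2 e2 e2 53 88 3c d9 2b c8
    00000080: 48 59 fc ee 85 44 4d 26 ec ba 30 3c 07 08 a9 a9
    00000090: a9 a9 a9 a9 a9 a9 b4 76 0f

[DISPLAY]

      ┏━━━━━━━━━━━━━━━━━━━━━━┓    
      ┃ HexEditor            ┃    
  ┏━━━┠──────────────────────┨━━━┓
  ┃ Fi┃00000000  82 9a 9a 96 ┃   ┃
  ┠───┃00000010  48 a4 88 d1 ┃───┨
┏━━━━━┃00000020  af 32 8d a1 ┃━━━━
┃ HexE┃00000030  0b 0b 0b 0b ┃    
┠─────┃00000040  90 47 a7 a8 ┃────
┃00000┃00000050  31 ac 72 fe ┃f a4
┃00000┃00000060  90 86 65 06 ┃f 0f
┃00000┗━━━━━━━━━━━━━━━━━━━━━━┛f b6
┃00000030  3f 9b 05 05 05 05 05 05
┃00000040  4a a6 2d 2d 2d 2d 2d 2d
┃00000050  c8 c8 c8 c8 c8 f3 66 5f
┃00000060  01 b9 b9 b9 b9 7a cf e4
┃                                 
┃                                 
┗━━━━━━━━━━━━━━━━━━━━━━━━━━━━━━━━━
                                  


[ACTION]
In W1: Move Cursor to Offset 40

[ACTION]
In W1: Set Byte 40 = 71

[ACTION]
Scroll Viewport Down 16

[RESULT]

      ┃ HexEditor            ┃    
  ┏━━━┠──────────────────────┨━━━┓
  ┃ Fi┃00000000  82 9a 9a 96 ┃   ┃
  ┠───┃00000010  48 a4 88 d1 ┃───┨
┏━━━━━┃00000020  af 32 8d a1 ┃━━━━
┃ HexE┃00000030  0b 0b 0b 0b ┃    
┠─────┃00000040  90 47 a7 a8 ┃────
┃00000┃00000050  31 ac 72 fe ┃f a4
┃00000┃00000060  90 86 65 06 ┃f 0f
┃00000┗━━━━━━━━━━━━━━━━━━━━━━┛f b6
┃00000030  3f 9b 05 05 05 05 05 05
┃00000040  4a a6 2d 2d 2d 2d 2d 2d
┃00000050  c8 c8 c8 c8 c8 f3 66 5f
┃00000060  01 b9 b9 b9 b9 7a cf e4
┃                                 
┃                                 
┗━━━━━━━━━━━━━━━━━━━━━━━━━━━━━━━━━
                                  
                                  


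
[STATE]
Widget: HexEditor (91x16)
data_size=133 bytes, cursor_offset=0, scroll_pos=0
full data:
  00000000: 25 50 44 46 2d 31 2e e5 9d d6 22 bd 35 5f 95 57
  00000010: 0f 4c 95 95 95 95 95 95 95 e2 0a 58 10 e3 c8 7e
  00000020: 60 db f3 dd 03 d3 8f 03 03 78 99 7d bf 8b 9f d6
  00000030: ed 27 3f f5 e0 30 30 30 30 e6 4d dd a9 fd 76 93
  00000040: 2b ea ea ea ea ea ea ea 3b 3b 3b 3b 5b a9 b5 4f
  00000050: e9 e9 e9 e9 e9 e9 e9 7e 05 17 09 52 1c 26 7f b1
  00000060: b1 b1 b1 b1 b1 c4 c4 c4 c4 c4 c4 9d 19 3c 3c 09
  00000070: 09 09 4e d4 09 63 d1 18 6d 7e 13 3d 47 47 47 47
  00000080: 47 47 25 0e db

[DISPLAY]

00000000  25 50 44 46 2d 31 2e e5  9d d6 22 bd 35 5f 95 57  |%PDF-1....".5_.W|             
00000010  0f 4c 95 95 95 95 95 95  95 e2 0a 58 10 e3 c8 7e  |.L.........X...~|             
00000020  60 db f3 dd 03 d3 8f 03  03 78 99 7d bf 8b 9f d6  |`........x.}....|             
00000030  ed 27 3f f5 e0 30 30 30  30 e6 4d dd a9 fd 76 93  |.'?..0000.M...v.|             
00000040  2b ea ea ea ea ea ea ea  3b 3b 3b 3b 5b a9 b5 4f  |+.......;;;;[..O|             
00000050  e9 e9 e9 e9 e9 e9 e9 7e  05 17 09 52 1c 26 7f b1  |.......~...R.&..|             
00000060  b1 b1 b1 b1 b1 c4 c4 c4  c4 c4 c4 9d 19 3c 3c 09  |.............<<.|             
00000070  09 09 4e d4 09 63 d1 18  6d 7e 13 3d 47 47 47 47  |..N..c..m~.=GGGG|             
00000080  47 47 25 0e db                                    |GG%..           |             
                                                                                           
                                                                                           
                                                                                           
                                                                                           
                                                                                           
                                                                                           
                                                                                           


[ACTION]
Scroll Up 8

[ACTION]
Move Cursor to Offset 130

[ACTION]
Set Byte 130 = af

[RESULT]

00000000  25 50 44 46 2d 31 2e e5  9d d6 22 bd 35 5f 95 57  |%PDF-1....".5_.W|             
00000010  0f 4c 95 95 95 95 95 95  95 e2 0a 58 10 e3 c8 7e  |.L.........X...~|             
00000020  60 db f3 dd 03 d3 8f 03  03 78 99 7d bf 8b 9f d6  |`........x.}....|             
00000030  ed 27 3f f5 e0 30 30 30  30 e6 4d dd a9 fd 76 93  |.'?..0000.M...v.|             
00000040  2b ea ea ea ea ea ea ea  3b 3b 3b 3b 5b a9 b5 4f  |+.......;;;;[..O|             
00000050  e9 e9 e9 e9 e9 e9 e9 7e  05 17 09 52 1c 26 7f b1  |.......~...R.&..|             
00000060  b1 b1 b1 b1 b1 c4 c4 c4  c4 c4 c4 9d 19 3c 3c 09  |.............<<.|             
00000070  09 09 4e d4 09 63 d1 18  6d 7e 13 3d 47 47 47 47  |..N..c..m~.=GGGG|             
00000080  47 47 AF 0e db                                    |GG...           |             
                                                                                           
                                                                                           
                                                                                           
                                                                                           
                                                                                           
                                                                                           
                                                                                           


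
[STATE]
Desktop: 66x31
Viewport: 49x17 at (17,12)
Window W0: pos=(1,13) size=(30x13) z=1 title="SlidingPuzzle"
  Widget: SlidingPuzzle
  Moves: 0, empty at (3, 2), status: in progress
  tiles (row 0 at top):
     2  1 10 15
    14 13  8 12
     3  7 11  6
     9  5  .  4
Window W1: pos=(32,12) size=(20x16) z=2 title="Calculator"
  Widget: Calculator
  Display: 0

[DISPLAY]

               ┏━━━━━━━━━━━━━━━━━━┓              
━━━━━━━━━━━━━┓ ┃ Calculator       ┃              
             ┃ ┠──────────────────┨              
─────────────┨ ┃                 0┃              
┬────┐       ┃ ┃┌───┬───┬───┬───┐ ┃              
│ 15 │       ┃ ┃│ 7 │ 8 │ 9 │ ÷ │ ┃              
┼────┤       ┃ ┃├───┼───┼───┼───┤ ┃              
│ 12 │       ┃ ┃│ 4 │ 5 │ 6 │ × │ ┃              
┼────┤       ┃ ┃├───┼───┼───┼───┤ ┃              
│  6 │       ┃ ┃│ 1 │ 2 │ 3 │ - │ ┃              
┼────┤       ┃ ┃├───┼───┼───┼───┤ ┃              
│  4 │       ┃ ┃│ 0 │ . │ = │ + │ ┃              
┴────┘       ┃ ┃├───┼───┼───┼───┤ ┃              
━━━━━━━━━━━━━┛ ┃│ C │ MC│ MR│ M+│ ┃              
               ┃└───┴───┴───┴───┘ ┃              
               ┗━━━━━━━━━━━━━━━━━━┛              
                                                 


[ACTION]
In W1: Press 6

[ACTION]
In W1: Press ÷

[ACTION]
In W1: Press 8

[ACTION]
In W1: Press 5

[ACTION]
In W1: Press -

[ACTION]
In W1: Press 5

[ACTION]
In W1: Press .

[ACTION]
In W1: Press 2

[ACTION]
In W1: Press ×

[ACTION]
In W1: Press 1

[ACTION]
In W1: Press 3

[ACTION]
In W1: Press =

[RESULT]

               ┏━━━━━━━━━━━━━━━━━━┓              
━━━━━━━━━━━━━┓ ┃ Calculator       ┃              
             ┃ ┠──────────────────┨              
─────────────┨ ┃      -66.68235295┃              
┬────┐       ┃ ┃┌───┬───┬───┬───┐ ┃              
│ 15 │       ┃ ┃│ 7 │ 8 │ 9 │ ÷ │ ┃              
┼────┤       ┃ ┃├───┼───┼───┼───┤ ┃              
│ 12 │       ┃ ┃│ 4 │ 5 │ 6 │ × │ ┃              
┼────┤       ┃ ┃├───┼───┼───┼───┤ ┃              
│  6 │       ┃ ┃│ 1 │ 2 │ 3 │ - │ ┃              
┼────┤       ┃ ┃├───┼───┼───┼───┤ ┃              
│  4 │       ┃ ┃│ 0 │ . │ = │ + │ ┃              
┴────┘       ┃ ┃├───┼───┼───┼───┤ ┃              
━━━━━━━━━━━━━┛ ┃│ C │ MC│ MR│ M+│ ┃              
               ┃└───┴───┴───┴───┘ ┃              
               ┗━━━━━━━━━━━━━━━━━━┛              
                                                 


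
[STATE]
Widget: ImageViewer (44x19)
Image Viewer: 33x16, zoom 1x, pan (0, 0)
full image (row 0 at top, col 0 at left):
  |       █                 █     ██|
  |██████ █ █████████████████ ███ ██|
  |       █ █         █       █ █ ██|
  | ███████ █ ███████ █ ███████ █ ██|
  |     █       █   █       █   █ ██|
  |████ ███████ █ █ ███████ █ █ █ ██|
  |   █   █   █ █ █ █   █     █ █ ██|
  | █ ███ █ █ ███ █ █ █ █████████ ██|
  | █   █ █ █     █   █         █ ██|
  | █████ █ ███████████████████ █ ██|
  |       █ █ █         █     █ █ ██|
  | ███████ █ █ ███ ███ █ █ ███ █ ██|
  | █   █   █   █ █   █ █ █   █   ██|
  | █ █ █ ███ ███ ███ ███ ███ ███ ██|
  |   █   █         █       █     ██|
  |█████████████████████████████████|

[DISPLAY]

       █                 █     ██           
██████ █ █████████████████ ███ ██           
       █ █         █       █ █ ██           
 ███████ █ ███████ █ ███████ █ ██           
     █       █   █       █   █ ██           
████ ███████ █ █ ███████ █ █ █ ██           
   █   █   █ █ █ █   █     █ █ ██           
 █ ███ █ █ ███ █ █ █ █████████ ██           
 █   █ █ █     █   █         █ ██           
 █████ █ ███████████████████ █ ██           
       █ █ █         █     █ █ ██           
 ███████ █ █ ███ ███ █ █ ███ █ ██           
 █   █   █   █ █   █ █ █   █   ██           
 █ █ █ ███ ███ ███ ███ ███ ███ ██           
   █   █         █       █     ██           
█████████████████████████████████           
                                            
                                            
                                            


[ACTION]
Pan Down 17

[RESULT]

                                            
                                            
                                            
                                            
                                            
                                            
                                            
                                            
                                            
                                            
                                            
                                            
                                            
                                            
                                            
                                            
                                            
                                            
                                            


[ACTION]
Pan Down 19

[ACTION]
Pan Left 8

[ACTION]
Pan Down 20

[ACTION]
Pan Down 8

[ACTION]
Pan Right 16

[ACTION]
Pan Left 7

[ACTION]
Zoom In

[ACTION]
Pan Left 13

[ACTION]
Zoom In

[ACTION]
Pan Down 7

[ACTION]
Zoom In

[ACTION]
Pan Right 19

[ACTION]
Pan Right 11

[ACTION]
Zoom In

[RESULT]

     █████                                  
     █████                                  
     █████                                  
     █████                                  
████████████████████████████████████████████
████████████████████████████████████████████
████████████████████████████████████████████
████████████████████████████████████████████
████████████████████████████████████████████
                                            
                                            
                                            
                                            
                                            
                                            
                                            
                                            
                                            
                                            


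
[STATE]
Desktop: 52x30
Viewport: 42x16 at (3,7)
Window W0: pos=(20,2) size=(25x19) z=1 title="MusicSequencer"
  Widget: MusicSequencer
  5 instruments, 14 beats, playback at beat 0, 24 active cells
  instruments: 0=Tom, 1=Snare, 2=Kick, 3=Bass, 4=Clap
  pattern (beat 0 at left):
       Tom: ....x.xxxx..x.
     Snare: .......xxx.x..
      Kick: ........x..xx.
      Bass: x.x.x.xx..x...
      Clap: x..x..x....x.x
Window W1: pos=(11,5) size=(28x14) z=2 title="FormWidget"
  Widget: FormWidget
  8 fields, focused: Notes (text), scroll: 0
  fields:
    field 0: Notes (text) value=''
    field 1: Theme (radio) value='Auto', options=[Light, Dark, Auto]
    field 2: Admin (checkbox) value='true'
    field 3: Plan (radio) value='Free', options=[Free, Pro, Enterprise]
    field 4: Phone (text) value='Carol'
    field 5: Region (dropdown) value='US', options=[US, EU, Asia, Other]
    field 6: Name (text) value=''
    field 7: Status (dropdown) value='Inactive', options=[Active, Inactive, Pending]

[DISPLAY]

        ┠──────────────────────────┨··   ┃
        ┃> Notes:      [          ]┃█·   ┃
        ┃  Theme:      ( ) Light  (┃··   ┃
        ┃  Admin:      [x]         ┃·█   ┃
        ┃  Plan:       (●) Free  ( ┃     ┃
        ┃  Phone:      [Carol     ]┃     ┃
        ┃  Region:     [US       ▼]┃     ┃
        ┃  Name:       [          ]┃     ┃
        ┃  Status:     [Inactive ▼]┃     ┃
        ┃                          ┃     ┃
        ┃                          ┃     ┃
        ┗━━━━━━━━━━━━━━━━━━━━━━━━━━┛     ┃
                 ┃                       ┃
                 ┗━━━━━━━━━━━━━━━━━━━━━━━┛
                                          
                                          


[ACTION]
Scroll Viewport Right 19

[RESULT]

 ┠──────────────────────────┨··   ┃       
 ┃> Notes:      [          ]┃█·   ┃       
 ┃  Theme:      ( ) Light  (┃··   ┃       
 ┃  Admin:      [x]         ┃·█   ┃       
 ┃  Plan:       (●) Free  ( ┃     ┃       
 ┃  Phone:      [Carol     ]┃     ┃       
 ┃  Region:     [US       ▼]┃     ┃       
 ┃  Name:       [          ]┃     ┃       
 ┃  Status:     [Inactive ▼]┃     ┃       
 ┃                          ┃     ┃       
 ┃                          ┃     ┃       
 ┗━━━━━━━━━━━━━━━━━━━━━━━━━━┛     ┃       
          ┃                       ┃       
          ┗━━━━━━━━━━━━━━━━━━━━━━━┛       
                                          
                                          


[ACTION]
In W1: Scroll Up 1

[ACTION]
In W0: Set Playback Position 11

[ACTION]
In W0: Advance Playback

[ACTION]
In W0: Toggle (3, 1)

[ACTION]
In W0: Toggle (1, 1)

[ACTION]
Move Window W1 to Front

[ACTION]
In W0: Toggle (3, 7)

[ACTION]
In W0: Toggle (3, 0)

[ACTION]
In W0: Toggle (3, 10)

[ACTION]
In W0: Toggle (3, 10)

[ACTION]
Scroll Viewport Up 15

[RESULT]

                                          
                                          
          ┏━━━━━━━━━━━━━━━━━━━━━━━┓       
          ┃ MusicSequencer        ┃       
          ┠───────────────────────┨       
 ┏━━━━━━━━━━━━━━━━━━━━━━━━━━┓▼3   ┃       
 ┃ FormWidget               ┃█·   ┃       
 ┠──────────────────────────┨··   ┃       
 ┃> Notes:      [          ]┃█·   ┃       
 ┃  Theme:      ( ) Light  (┃··   ┃       
 ┃  Admin:      [x]         ┃·█   ┃       
 ┃  Plan:       (●) Free  ( ┃     ┃       
 ┃  Phone:      [Carol     ]┃     ┃       
 ┃  Region:     [US       ▼]┃     ┃       
 ┃  Name:       [          ]┃     ┃       
 ┃  Status:     [Inactive ▼]┃     ┃       


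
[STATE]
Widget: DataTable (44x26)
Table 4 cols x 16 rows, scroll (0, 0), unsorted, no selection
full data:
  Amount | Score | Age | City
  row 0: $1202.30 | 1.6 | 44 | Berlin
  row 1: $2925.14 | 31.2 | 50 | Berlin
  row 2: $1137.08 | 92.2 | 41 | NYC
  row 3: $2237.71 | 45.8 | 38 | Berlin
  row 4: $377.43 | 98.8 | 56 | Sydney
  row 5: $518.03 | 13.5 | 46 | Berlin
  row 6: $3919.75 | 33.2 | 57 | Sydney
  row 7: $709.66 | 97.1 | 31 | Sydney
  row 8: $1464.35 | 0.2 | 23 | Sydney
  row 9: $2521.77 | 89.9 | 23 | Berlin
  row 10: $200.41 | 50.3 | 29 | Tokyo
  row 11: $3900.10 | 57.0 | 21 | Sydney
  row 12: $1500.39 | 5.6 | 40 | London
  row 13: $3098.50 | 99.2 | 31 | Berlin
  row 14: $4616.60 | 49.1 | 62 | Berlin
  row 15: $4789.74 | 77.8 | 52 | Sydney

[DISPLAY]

Amount  │Score│Age│City                     
────────┼─────┼───┼──────                   
$1202.30│1.6  │44 │Berlin                   
$2925.14│31.2 │50 │Berlin                   
$1137.08│92.2 │41 │NYC                      
$2237.71│45.8 │38 │Berlin                   
$377.43 │98.8 │56 │Sydney                   
$518.03 │13.5 │46 │Berlin                   
$3919.75│33.2 │57 │Sydney                   
$709.66 │97.1 │31 │Sydney                   
$1464.35│0.2  │23 │Sydney                   
$2521.77│89.9 │23 │Berlin                   
$200.41 │50.3 │29 │Tokyo                    
$3900.10│57.0 │21 │Sydney                   
$1500.39│5.6  │40 │London                   
$3098.50│99.2 │31 │Berlin                   
$4616.60│49.1 │62 │Berlin                   
$4789.74│77.8 │52 │Sydney                   
                                            
                                            
                                            
                                            
                                            
                                            
                                            
                                            


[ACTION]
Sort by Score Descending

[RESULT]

Amount  │Scor▼│Age│City                     
────────┼─────┼───┼──────                   
$3098.50│99.2 │31 │Berlin                   
$377.43 │98.8 │56 │Sydney                   
$709.66 │97.1 │31 │Sydney                   
$1137.08│92.2 │41 │NYC                      
$2521.77│89.9 │23 │Berlin                   
$4789.74│77.8 │52 │Sydney                   
$3900.10│57.0 │21 │Sydney                   
$200.41 │50.3 │29 │Tokyo                    
$4616.60│49.1 │62 │Berlin                   
$2237.71│45.8 │38 │Berlin                   
$3919.75│33.2 │57 │Sydney                   
$2925.14│31.2 │50 │Berlin                   
$518.03 │13.5 │46 │Berlin                   
$1500.39│5.6  │40 │London                   
$1202.30│1.6  │44 │Berlin                   
$1464.35│0.2  │23 │Sydney                   
                                            
                                            
                                            
                                            
                                            
                                            
                                            
                                            


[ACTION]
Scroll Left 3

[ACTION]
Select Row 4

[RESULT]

Amount  │Scor▼│Age│City                     
────────┼─────┼───┼──────                   
$3098.50│99.2 │31 │Berlin                   
$377.43 │98.8 │56 │Sydney                   
$709.66 │97.1 │31 │Sydney                   
$1137.08│92.2 │41 │NYC                      
>2521.77│89.9 │23 │Berlin                   
$4789.74│77.8 │52 │Sydney                   
$3900.10│57.0 │21 │Sydney                   
$200.41 │50.3 │29 │Tokyo                    
$4616.60│49.1 │62 │Berlin                   
$2237.71│45.8 │38 │Berlin                   
$3919.75│33.2 │57 │Sydney                   
$2925.14│31.2 │50 │Berlin                   
$518.03 │13.5 │46 │Berlin                   
$1500.39│5.6  │40 │London                   
$1202.30│1.6  │44 │Berlin                   
$1464.35│0.2  │23 │Sydney                   
                                            
                                            
                                            
                                            
                                            
                                            
                                            
                                            


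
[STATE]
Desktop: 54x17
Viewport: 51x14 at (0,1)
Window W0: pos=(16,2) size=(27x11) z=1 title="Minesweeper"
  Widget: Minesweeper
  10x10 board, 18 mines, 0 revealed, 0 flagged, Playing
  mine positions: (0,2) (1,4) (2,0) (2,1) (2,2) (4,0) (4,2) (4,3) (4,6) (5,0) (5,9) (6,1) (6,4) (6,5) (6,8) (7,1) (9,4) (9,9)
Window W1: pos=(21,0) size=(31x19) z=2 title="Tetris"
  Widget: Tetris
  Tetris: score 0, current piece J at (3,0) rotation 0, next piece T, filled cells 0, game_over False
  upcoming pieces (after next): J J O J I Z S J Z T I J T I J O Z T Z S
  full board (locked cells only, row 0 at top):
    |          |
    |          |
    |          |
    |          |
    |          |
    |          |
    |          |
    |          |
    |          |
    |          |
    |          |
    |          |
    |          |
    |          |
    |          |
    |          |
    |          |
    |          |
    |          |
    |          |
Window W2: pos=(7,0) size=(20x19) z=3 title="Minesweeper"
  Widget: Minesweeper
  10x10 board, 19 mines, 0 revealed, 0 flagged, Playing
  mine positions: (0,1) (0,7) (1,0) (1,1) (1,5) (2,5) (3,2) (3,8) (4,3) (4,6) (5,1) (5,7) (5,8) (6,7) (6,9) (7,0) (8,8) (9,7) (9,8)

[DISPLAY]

       ┃ Minesweeper      ┃is                      
       ┠──────────────────┨────────────────────────
       ┃■■■■■■■■■■        ┃     │Next:             
       ┃■■■■■■■■■■        ┃     │ ▒                
       ┃■■■■■■■■■■        ┃     │▒▒▒               
       ┃■■■■■■■■■■        ┃     │                  
       ┃■■■■■■■■■■        ┃     │                  
       ┃■■■■■■■■■■        ┃     │                  
       ┃■■■■■■■■■■        ┃     │Score:            
       ┃■■■■■■■■■■        ┃     │0                 
       ┃■■■■■■■■■■        ┃     │                  
       ┃■■■■■■■■■■        ┃     │                  
       ┃                  ┃     │                  
       ┃                  ┃     │                  


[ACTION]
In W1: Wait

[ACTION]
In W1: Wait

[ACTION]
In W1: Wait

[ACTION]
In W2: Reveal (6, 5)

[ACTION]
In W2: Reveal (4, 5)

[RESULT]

       ┃ Minesweeper      ┃is                      
       ┠──────────────────┨────────────────────────
       ┃■■■■■■■■■■        ┃     │Next:             
       ┃■■■■■■■■■■        ┃     │ ▒                
       ┃■■■■■■■■■■        ┃     │▒▒▒               
       ┃■■■■■■■■■■        ┃     │                  
       ┃■■■■■1■■■■        ┃     │                  
       ┃■■21113■■■        ┃     │                  
       ┃■21   2■■■        ┃     │Score:            
       ┃■1    1■■■        ┃     │0                 
       ┃11    1■■■        ┃     │                  
       ┃      1■■■        ┃     │                  
       ┃                  ┃     │                  
       ┃                  ┃     │                  


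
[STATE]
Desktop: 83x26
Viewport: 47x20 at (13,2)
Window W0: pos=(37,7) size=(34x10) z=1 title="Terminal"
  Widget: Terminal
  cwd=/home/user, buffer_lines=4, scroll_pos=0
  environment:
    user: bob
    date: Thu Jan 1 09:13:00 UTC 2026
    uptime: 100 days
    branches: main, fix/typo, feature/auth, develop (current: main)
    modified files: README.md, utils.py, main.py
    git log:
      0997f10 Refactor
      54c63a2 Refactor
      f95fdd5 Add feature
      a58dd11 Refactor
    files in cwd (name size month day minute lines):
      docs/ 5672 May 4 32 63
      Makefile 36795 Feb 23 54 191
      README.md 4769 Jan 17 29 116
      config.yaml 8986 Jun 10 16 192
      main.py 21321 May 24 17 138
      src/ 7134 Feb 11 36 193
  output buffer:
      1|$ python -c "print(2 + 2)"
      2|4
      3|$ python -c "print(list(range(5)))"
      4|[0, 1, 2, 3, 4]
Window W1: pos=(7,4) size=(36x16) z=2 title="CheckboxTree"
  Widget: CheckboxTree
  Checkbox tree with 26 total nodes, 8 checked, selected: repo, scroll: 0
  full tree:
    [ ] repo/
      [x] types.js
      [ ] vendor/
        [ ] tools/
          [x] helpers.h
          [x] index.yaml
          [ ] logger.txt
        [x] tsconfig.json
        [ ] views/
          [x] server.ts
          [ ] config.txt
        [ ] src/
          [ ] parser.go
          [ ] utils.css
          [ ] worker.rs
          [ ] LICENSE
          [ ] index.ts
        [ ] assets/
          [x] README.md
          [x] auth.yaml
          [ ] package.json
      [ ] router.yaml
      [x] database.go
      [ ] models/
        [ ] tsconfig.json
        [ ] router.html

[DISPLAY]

                                               
                                               
━━━━━━━━━━━━━━━━━━━━━━━━━━━━━┓                 
kboxTree                     ┃                 
─────────────────────────────┨                 
repo/                        ┃━━━━━━━━━━━━━━━━━
] types.js                   ┃inal             
] vendor/                    ┃─────────────────
[-] tools/                   ┃hon -c "print(2 +
  [x] helpers.h              ┃                 
  [x] index.yaml             ┃hon -c "print(lis
  [ ] logger.txt             ┃, 2, 3, 4]       
[x] tsconfig.json            ┃                 
[-] views/                   ┃                 
  [x] server.ts              ┃━━━━━━━━━━━━━━━━━
  [ ] config.txt             ┃                 
[ ] src/                     ┃                 
━━━━━━━━━━━━━━━━━━━━━━━━━━━━━┛                 
                                               
                                               


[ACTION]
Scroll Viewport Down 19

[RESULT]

─────────────────────────────┨                 
repo/                        ┃━━━━━━━━━━━━━━━━━
] types.js                   ┃inal             
] vendor/                    ┃─────────────────
[-] tools/                   ┃hon -c "print(2 +
  [x] helpers.h              ┃                 
  [x] index.yaml             ┃hon -c "print(lis
  [ ] logger.txt             ┃, 2, 3, 4]       
[x] tsconfig.json            ┃                 
[-] views/                   ┃                 
  [x] server.ts              ┃━━━━━━━━━━━━━━━━━
  [ ] config.txt             ┃                 
[ ] src/                     ┃                 
━━━━━━━━━━━━━━━━━━━━━━━━━━━━━┛                 
                                               
                                               
                                               
                                               
                                               
                                               


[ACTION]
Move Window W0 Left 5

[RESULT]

─────────────────────────────┨                 
repo/                        ┃━━━━━━━━━━━━━━━━━
] types.js                   ┃                 
] vendor/                    ┃─────────────────
[-] tools/                   ┃c "print(2 + 2)" 
  [x] helpers.h              ┃                 
  [x] index.yaml             ┃c "print(list(ran
  [ ] logger.txt             ┃3, 4]            
[x] tsconfig.json            ┃                 
[-] views/                   ┃                 
  [x] server.ts              ┃━━━━━━━━━━━━━━━━━
  [ ] config.txt             ┃                 
[ ] src/                     ┃                 
━━━━━━━━━━━━━━━━━━━━━━━━━━━━━┛                 
                                               
                                               
                                               
                                               
                                               
                                               


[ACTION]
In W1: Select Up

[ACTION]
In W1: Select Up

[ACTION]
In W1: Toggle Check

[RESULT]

─────────────────────────────┨                 
repo/                        ┃━━━━━━━━━━━━━━━━━
] types.js                   ┃                 
] vendor/                    ┃─────────────────
[x] tools/                   ┃c "print(2 + 2)" 
  [x] helpers.h              ┃                 
  [x] index.yaml             ┃c "print(list(ran
  [x] logger.txt             ┃3, 4]            
[x] tsconfig.json            ┃                 
[x] views/                   ┃                 
  [x] server.ts              ┃━━━━━━━━━━━━━━━━━
  [x] config.txt             ┃                 
[x] src/                     ┃                 
━━━━━━━━━━━━━━━━━━━━━━━━━━━━━┛                 
                                               
                                               
                                               
                                               
                                               
                                               


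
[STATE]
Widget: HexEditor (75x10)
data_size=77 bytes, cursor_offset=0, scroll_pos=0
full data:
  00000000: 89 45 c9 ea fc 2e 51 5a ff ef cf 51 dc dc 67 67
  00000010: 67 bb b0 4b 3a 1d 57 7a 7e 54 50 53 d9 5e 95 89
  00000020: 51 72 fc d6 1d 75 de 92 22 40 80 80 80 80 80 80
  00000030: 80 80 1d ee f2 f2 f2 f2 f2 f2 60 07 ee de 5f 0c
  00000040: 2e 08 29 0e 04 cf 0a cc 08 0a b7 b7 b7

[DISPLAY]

00000000  89 45 c9 ea fc 2e 51 5a  ff ef cf 51 dc dc 67 67  |.E....QZ...Q..
00000010  67 bb b0 4b 3a 1d 57 7a  7e 54 50 53 d9 5e 95 89  |g..K:.Wz~TPS.^
00000020  51 72 fc d6 1d 75 de 92  22 40 80 80 80 80 80 80  |Qr...u.."@....
00000030  80 80 1d ee f2 f2 f2 f2  f2 f2 60 07 ee de 5f 0c  |..........`...
00000040  2e 08 29 0e 04 cf 0a cc  08 0a b7 b7 b7           |..).......... 
                                                                           
                                                                           
                                                                           
                                                                           
                                                                           


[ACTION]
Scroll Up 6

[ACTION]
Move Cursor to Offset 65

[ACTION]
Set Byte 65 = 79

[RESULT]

00000000  89 45 c9 ea fc 2e 51 5a  ff ef cf 51 dc dc 67 67  |.E....QZ...Q..
00000010  67 bb b0 4b 3a 1d 57 7a  7e 54 50 53 d9 5e 95 89  |g..K:.Wz~TPS.^
00000020  51 72 fc d6 1d 75 de 92  22 40 80 80 80 80 80 80  |Qr...u.."@....
00000030  80 80 1d ee f2 f2 f2 f2  f2 f2 60 07 ee de 5f 0c  |..........`...
00000040  2e 79 29 0e 04 cf 0a cc  08 0a b7 b7 b7           |.y).......... 
                                                                           
                                                                           
                                                                           
                                                                           
                                                                           


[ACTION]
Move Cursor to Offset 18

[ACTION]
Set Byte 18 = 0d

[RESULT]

00000000  89 45 c9 ea fc 2e 51 5a  ff ef cf 51 dc dc 67 67  |.E....QZ...Q..
00000010  67 bb 0D 4b 3a 1d 57 7a  7e 54 50 53 d9 5e 95 89  |g..K:.Wz~TPS.^
00000020  51 72 fc d6 1d 75 de 92  22 40 80 80 80 80 80 80  |Qr...u.."@....
00000030  80 80 1d ee f2 f2 f2 f2  f2 f2 60 07 ee de 5f 0c  |..........`...
00000040  2e 79 29 0e 04 cf 0a cc  08 0a b7 b7 b7           |.y).......... 
                                                                           
                                                                           
                                                                           
                                                                           
                                                                           
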